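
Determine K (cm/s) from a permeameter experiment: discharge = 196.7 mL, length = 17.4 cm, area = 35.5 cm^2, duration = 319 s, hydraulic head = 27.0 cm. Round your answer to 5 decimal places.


Step 1: K = Q * L / (A * t * h)
Step 2: Numerator = 196.7 * 17.4 = 3422.58
Step 3: Denominator = 35.5 * 319 * 27.0 = 305761.5
Step 4: K = 3422.58 / 305761.5 = 0.01119 cm/s

0.01119


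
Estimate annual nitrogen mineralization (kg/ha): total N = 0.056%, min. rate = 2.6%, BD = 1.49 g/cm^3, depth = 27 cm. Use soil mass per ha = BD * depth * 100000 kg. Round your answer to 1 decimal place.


Step 1: Soil mass per ha = BD * depth * 100000 = 1.49 * 27 * 100000 = 4023000 kg
Step 2: Total N pool = soil mass * N%/100 = 4023000 * 0.056/100 = 2252.88 kg/ha
Step 3: N mineralized = N pool * rate%/100 = 2252.88 * 2.6/100 = 58.6 kg/ha/yr

58.6


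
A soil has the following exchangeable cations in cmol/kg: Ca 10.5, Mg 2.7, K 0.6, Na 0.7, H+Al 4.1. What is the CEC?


Step 1: CEC = Ca + Mg + K + Na + (H+Al)
Step 2: CEC = 10.5 + 2.7 + 0.6 + 0.7 + 4.1
Step 3: CEC = 18.6 cmol/kg

18.6


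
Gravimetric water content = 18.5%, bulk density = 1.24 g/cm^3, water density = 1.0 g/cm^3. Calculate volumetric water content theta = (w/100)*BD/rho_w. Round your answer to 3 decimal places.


Step 1: theta = (w / 100) * BD / rho_w
Step 2: theta = (18.5 / 100) * 1.24 / 1.0
Step 3: theta = 0.185 * 1.24
Step 4: theta = 0.229

0.229


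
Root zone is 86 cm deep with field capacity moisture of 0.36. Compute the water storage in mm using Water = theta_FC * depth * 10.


Step 1: Water (mm) = theta_FC * depth (cm) * 10
Step 2: Water = 0.36 * 86 * 10
Step 3: Water = 309.6 mm

309.6


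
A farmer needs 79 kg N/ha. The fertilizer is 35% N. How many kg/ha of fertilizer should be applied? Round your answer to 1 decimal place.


Step 1: Fertilizer rate = target N / (N content / 100)
Step 2: Rate = 79 / (35 / 100)
Step 3: Rate = 79 / 0.35
Step 4: Rate = 225.7 kg/ha

225.7


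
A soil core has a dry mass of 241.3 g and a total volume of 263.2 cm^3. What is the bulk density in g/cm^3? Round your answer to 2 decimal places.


Step 1: Identify the formula: BD = dry mass / volume
Step 2: Substitute values: BD = 241.3 / 263.2
Step 3: BD = 0.92 g/cm^3

0.92


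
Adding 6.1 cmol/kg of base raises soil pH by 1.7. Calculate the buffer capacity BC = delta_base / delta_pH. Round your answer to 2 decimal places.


Step 1: BC = change in base / change in pH
Step 2: BC = 6.1 / 1.7
Step 3: BC = 3.59 cmol/(kg*pH unit)

3.59


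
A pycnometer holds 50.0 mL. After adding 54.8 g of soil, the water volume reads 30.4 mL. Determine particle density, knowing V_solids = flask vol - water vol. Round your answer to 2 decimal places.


Step 1: Volume of solids = flask volume - water volume with soil
Step 2: V_solids = 50.0 - 30.4 = 19.6 mL
Step 3: Particle density = mass / V_solids = 54.8 / 19.6 = 2.8 g/cm^3

2.8


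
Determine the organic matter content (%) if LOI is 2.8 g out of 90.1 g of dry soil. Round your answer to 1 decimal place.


Step 1: OM% = 100 * LOI / sample mass
Step 2: OM = 100 * 2.8 / 90.1
Step 3: OM = 3.1%

3.1


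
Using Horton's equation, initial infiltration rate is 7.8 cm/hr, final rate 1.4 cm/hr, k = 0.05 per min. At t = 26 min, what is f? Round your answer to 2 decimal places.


Step 1: f = fc + (f0 - fc) * exp(-k * t)
Step 2: exp(-0.05 * 26) = 0.272532
Step 3: f = 1.4 + (7.8 - 1.4) * 0.272532
Step 4: f = 1.4 + 6.4 * 0.272532
Step 5: f = 3.14 cm/hr

3.14


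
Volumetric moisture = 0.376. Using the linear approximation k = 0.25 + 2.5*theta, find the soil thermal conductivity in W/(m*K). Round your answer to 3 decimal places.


Step 1: k = 0.25 + 2.5 * theta
Step 2: k = 0.25 + 2.5 * 0.376
Step 3: k = 0.25 + 0.94
Step 4: k = 1.19 W/(m*K)

1.19


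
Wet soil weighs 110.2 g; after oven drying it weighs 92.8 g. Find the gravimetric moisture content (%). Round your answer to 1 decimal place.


Step 1: Water mass = wet - dry = 110.2 - 92.8 = 17.4 g
Step 2: w = 100 * water mass / dry mass
Step 3: w = 100 * 17.4 / 92.8 = 18.8%

18.8


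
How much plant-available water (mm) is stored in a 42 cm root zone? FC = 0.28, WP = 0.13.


Step 1: Available water = (FC - WP) * depth * 10
Step 2: AW = (0.28 - 0.13) * 42 * 10
Step 3: AW = 0.15 * 42 * 10
Step 4: AW = 63.0 mm

63.0


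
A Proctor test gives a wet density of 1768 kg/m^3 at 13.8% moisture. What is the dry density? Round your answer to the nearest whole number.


Step 1: Dry density = wet density / (1 + w/100)
Step 2: Dry density = 1768 / (1 + 13.8/100)
Step 3: Dry density = 1768 / 1.138
Step 4: Dry density = 1554 kg/m^3

1554


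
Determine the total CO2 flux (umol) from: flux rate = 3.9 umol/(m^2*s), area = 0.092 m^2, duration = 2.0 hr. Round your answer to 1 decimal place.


Step 1: Convert time to seconds: 2.0 hr * 3600 = 7200.0 s
Step 2: Total = flux * area * time_s
Step 3: Total = 3.9 * 0.092 * 7200.0
Step 4: Total = 2583.4 umol

2583.4


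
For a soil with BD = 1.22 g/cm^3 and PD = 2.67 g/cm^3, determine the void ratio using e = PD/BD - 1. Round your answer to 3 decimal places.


Step 1: e = PD / BD - 1
Step 2: e = 2.67 / 1.22 - 1
Step 3: e = 2.18852 - 1
Step 4: e = 1.189

1.189


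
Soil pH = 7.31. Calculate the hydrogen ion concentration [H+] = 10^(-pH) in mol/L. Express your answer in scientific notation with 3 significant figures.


Step 1: [H+] = 10^(-pH)
Step 2: [H+] = 10^(-7.31)
Step 3: [H+] = 4.90e-08 mol/L

4.90e-08


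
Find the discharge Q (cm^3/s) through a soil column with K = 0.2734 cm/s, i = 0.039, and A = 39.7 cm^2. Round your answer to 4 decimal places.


Step 1: Apply Darcy's law: Q = K * i * A
Step 2: Q = 0.2734 * 0.039 * 39.7
Step 3: Q = 0.4233 cm^3/s

0.4233


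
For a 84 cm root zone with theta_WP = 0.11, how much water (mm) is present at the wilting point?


Step 1: Water (mm) = theta_WP * depth * 10
Step 2: Water = 0.11 * 84 * 10
Step 3: Water = 92.4 mm

92.4


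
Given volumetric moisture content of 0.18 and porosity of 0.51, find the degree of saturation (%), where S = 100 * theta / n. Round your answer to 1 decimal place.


Step 1: S = 100 * theta_v / n
Step 2: S = 100 * 0.18 / 0.51
Step 3: S = 35.3%

35.3


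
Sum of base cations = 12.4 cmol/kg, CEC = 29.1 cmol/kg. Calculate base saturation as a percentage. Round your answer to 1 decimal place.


Step 1: BS = 100 * (sum of bases) / CEC
Step 2: BS = 100 * 12.4 / 29.1
Step 3: BS = 42.6%

42.6


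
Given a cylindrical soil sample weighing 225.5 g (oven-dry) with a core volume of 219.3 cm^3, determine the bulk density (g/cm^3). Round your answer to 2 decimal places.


Step 1: Identify the formula: BD = dry mass / volume
Step 2: Substitute values: BD = 225.5 / 219.3
Step 3: BD = 1.03 g/cm^3

1.03


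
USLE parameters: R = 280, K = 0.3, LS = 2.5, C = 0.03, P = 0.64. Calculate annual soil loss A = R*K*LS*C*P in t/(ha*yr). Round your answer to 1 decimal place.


Step 1: A = R * K * LS * C * P
Step 2: R * K = 280 * 0.3 = 84.0
Step 3: (R*K) * LS = 84.0 * 2.5 = 210.0
Step 4: * C * P = 210.0 * 0.03 * 0.64 = 4.0
Step 5: A = 4.0 t/(ha*yr)

4.0


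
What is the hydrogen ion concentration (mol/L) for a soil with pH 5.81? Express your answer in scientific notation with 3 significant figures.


Step 1: [H+] = 10^(-pH)
Step 2: [H+] = 10^(-5.81)
Step 3: [H+] = 1.55e-06 mol/L

1.55e-06


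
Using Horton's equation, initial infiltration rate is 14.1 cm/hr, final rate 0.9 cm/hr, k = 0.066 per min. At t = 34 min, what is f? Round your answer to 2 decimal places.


Step 1: f = fc + (f0 - fc) * exp(-k * t)
Step 2: exp(-0.066 * 34) = 0.106034
Step 3: f = 0.9 + (14.1 - 0.9) * 0.106034
Step 4: f = 0.9 + 13.2 * 0.106034
Step 5: f = 2.3 cm/hr

2.3


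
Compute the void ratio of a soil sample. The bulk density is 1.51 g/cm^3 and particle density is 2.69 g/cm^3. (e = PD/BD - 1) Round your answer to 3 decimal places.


Step 1: e = PD / BD - 1
Step 2: e = 2.69 / 1.51 - 1
Step 3: e = 1.78146 - 1
Step 4: e = 0.781

0.781


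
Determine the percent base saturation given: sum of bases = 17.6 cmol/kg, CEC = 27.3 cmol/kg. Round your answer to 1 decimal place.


Step 1: BS = 100 * (sum of bases) / CEC
Step 2: BS = 100 * 17.6 / 27.3
Step 3: BS = 64.5%

64.5


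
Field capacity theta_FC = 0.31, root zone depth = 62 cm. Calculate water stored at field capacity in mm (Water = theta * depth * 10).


Step 1: Water (mm) = theta_FC * depth (cm) * 10
Step 2: Water = 0.31 * 62 * 10
Step 3: Water = 192.2 mm

192.2


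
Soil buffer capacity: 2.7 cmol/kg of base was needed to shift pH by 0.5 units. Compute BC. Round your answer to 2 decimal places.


Step 1: BC = change in base / change in pH
Step 2: BC = 2.7 / 0.5
Step 3: BC = 5.4 cmol/(kg*pH unit)

5.4


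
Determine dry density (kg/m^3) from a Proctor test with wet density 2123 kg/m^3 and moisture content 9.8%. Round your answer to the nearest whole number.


Step 1: Dry density = wet density / (1 + w/100)
Step 2: Dry density = 2123 / (1 + 9.8/100)
Step 3: Dry density = 2123 / 1.098
Step 4: Dry density = 1934 kg/m^3

1934


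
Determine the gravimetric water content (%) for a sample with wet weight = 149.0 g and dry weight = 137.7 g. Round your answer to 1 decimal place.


Step 1: Water mass = wet - dry = 149.0 - 137.7 = 11.3 g
Step 2: w = 100 * water mass / dry mass
Step 3: w = 100 * 11.3 / 137.7 = 8.2%

8.2


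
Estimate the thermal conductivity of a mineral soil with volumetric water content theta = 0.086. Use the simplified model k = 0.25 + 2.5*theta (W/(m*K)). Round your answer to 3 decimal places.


Step 1: k = 0.25 + 2.5 * theta
Step 2: k = 0.25 + 2.5 * 0.086
Step 3: k = 0.25 + 0.215
Step 4: k = 0.465 W/(m*K)

0.465


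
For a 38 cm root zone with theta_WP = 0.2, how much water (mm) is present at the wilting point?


Step 1: Water (mm) = theta_WP * depth * 10
Step 2: Water = 0.2 * 38 * 10
Step 3: Water = 76.0 mm

76.0


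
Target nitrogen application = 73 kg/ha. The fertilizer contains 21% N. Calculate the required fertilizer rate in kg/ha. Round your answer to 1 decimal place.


Step 1: Fertilizer rate = target N / (N content / 100)
Step 2: Rate = 73 / (21 / 100)
Step 3: Rate = 73 / 0.21
Step 4: Rate = 347.6 kg/ha

347.6


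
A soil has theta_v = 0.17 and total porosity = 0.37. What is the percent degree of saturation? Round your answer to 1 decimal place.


Step 1: S = 100 * theta_v / n
Step 2: S = 100 * 0.17 / 0.37
Step 3: S = 45.9%

45.9


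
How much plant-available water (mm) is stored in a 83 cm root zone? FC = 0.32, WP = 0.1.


Step 1: Available water = (FC - WP) * depth * 10
Step 2: AW = (0.32 - 0.1) * 83 * 10
Step 3: AW = 0.22 * 83 * 10
Step 4: AW = 182.6 mm

182.6


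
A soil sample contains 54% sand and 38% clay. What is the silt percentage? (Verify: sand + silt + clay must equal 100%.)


Step 1: sand + silt + clay = 100%
Step 2: silt = 100 - sand - clay
Step 3: silt = 100 - 54 - 38
Step 4: silt = 8%

8


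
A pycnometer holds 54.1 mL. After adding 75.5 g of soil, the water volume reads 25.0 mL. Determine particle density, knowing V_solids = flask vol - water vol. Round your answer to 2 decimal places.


Step 1: Volume of solids = flask volume - water volume with soil
Step 2: V_solids = 54.1 - 25.0 = 29.1 mL
Step 3: Particle density = mass / V_solids = 75.5 / 29.1 = 2.59 g/cm^3

2.59


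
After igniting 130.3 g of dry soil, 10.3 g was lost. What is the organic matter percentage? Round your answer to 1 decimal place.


Step 1: OM% = 100 * LOI / sample mass
Step 2: OM = 100 * 10.3 / 130.3
Step 3: OM = 7.9%

7.9


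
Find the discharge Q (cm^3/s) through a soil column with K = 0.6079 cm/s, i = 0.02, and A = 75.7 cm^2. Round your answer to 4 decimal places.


Step 1: Apply Darcy's law: Q = K * i * A
Step 2: Q = 0.6079 * 0.02 * 75.7
Step 3: Q = 0.9204 cm^3/s

0.9204


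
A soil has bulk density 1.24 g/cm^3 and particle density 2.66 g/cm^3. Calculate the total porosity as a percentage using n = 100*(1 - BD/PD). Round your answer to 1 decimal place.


Step 1: Formula: n = 100 * (1 - BD / PD)
Step 2: n = 100 * (1 - 1.24 / 2.66)
Step 3: n = 100 * (1 - 0.46617)
Step 4: n = 53.4%

53.4


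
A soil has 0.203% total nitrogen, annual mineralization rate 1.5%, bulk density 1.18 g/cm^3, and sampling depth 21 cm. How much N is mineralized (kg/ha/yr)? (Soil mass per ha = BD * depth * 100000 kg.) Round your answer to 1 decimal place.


Step 1: Soil mass per ha = BD * depth * 100000 = 1.18 * 21 * 100000 = 2478000 kg
Step 2: Total N pool = soil mass * N%/100 = 2478000 * 0.203/100 = 5030.34 kg/ha
Step 3: N mineralized = N pool * rate%/100 = 5030.34 * 1.5/100 = 75.5 kg/ha/yr

75.5


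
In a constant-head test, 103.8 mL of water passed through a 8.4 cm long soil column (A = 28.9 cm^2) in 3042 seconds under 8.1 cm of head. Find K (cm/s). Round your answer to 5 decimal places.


Step 1: K = Q * L / (A * t * h)
Step 2: Numerator = 103.8 * 8.4 = 871.92
Step 3: Denominator = 28.9 * 3042 * 8.1 = 712101.78
Step 4: K = 871.92 / 712101.78 = 0.00122 cm/s

0.00122


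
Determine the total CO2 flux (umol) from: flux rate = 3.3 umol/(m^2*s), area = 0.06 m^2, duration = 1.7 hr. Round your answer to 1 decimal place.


Step 1: Convert time to seconds: 1.7 hr * 3600 = 6120.0 s
Step 2: Total = flux * area * time_s
Step 3: Total = 3.3 * 0.06 * 6120.0
Step 4: Total = 1211.8 umol

1211.8


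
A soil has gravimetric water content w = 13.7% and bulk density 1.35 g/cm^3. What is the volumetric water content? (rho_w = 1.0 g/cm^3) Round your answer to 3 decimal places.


Step 1: theta = (w / 100) * BD / rho_w
Step 2: theta = (13.7 / 100) * 1.35 / 1.0
Step 3: theta = 0.137 * 1.35
Step 4: theta = 0.185

0.185


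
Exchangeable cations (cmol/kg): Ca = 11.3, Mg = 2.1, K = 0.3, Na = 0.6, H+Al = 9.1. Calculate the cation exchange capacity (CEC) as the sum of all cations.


Step 1: CEC = Ca + Mg + K + Na + (H+Al)
Step 2: CEC = 11.3 + 2.1 + 0.3 + 0.6 + 9.1
Step 3: CEC = 23.4 cmol/kg

23.4


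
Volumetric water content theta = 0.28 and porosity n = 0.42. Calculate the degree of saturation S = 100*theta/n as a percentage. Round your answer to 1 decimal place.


Step 1: S = 100 * theta_v / n
Step 2: S = 100 * 0.28 / 0.42
Step 3: S = 66.7%

66.7


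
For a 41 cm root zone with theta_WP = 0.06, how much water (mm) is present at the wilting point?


Step 1: Water (mm) = theta_WP * depth * 10
Step 2: Water = 0.06 * 41 * 10
Step 3: Water = 24.6 mm

24.6


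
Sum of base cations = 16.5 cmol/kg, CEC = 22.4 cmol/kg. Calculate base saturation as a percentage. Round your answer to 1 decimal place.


Step 1: BS = 100 * (sum of bases) / CEC
Step 2: BS = 100 * 16.5 / 22.4
Step 3: BS = 73.7%

73.7


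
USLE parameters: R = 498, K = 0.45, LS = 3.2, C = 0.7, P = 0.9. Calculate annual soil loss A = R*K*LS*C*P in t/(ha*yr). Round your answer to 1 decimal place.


Step 1: A = R * K * LS * C * P
Step 2: R * K = 498 * 0.45 = 224.1
Step 3: (R*K) * LS = 224.1 * 3.2 = 717.12
Step 4: * C * P = 717.12 * 0.7 * 0.9 = 451.8
Step 5: A = 451.8 t/(ha*yr)

451.8


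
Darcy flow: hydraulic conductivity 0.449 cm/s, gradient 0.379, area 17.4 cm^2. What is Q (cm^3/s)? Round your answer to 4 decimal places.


Step 1: Apply Darcy's law: Q = K * i * A
Step 2: Q = 0.449 * 0.379 * 17.4
Step 3: Q = 2.961 cm^3/s

2.961


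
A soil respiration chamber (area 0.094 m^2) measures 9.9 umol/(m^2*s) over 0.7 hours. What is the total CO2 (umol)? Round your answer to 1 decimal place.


Step 1: Convert time to seconds: 0.7 hr * 3600 = 2520.0 s
Step 2: Total = flux * area * time_s
Step 3: Total = 9.9 * 0.094 * 2520.0
Step 4: Total = 2345.1 umol

2345.1


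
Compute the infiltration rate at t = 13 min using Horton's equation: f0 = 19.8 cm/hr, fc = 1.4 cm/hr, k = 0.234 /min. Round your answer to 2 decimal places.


Step 1: f = fc + (f0 - fc) * exp(-k * t)
Step 2: exp(-0.234 * 13) = 0.047739
Step 3: f = 1.4 + (19.8 - 1.4) * 0.047739
Step 4: f = 1.4 + 18.4 * 0.047739
Step 5: f = 2.28 cm/hr

2.28


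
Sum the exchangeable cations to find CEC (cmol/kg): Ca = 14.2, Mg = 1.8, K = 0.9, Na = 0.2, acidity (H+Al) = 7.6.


Step 1: CEC = Ca + Mg + K + Na + (H+Al)
Step 2: CEC = 14.2 + 1.8 + 0.9 + 0.2 + 7.6
Step 3: CEC = 24.7 cmol/kg

24.7


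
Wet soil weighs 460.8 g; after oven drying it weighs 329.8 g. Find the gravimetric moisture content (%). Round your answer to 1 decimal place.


Step 1: Water mass = wet - dry = 460.8 - 329.8 = 131.0 g
Step 2: w = 100 * water mass / dry mass
Step 3: w = 100 * 131.0 / 329.8 = 39.7%

39.7


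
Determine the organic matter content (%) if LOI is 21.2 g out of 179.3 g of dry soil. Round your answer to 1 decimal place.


Step 1: OM% = 100 * LOI / sample mass
Step 2: OM = 100 * 21.2 / 179.3
Step 3: OM = 11.8%

11.8


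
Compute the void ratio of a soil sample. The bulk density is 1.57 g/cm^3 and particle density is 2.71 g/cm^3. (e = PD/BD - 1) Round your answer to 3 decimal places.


Step 1: e = PD / BD - 1
Step 2: e = 2.71 / 1.57 - 1
Step 3: e = 1.72611 - 1
Step 4: e = 0.726

0.726


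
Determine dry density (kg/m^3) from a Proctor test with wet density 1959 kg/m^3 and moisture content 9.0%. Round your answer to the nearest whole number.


Step 1: Dry density = wet density / (1 + w/100)
Step 2: Dry density = 1959 / (1 + 9.0/100)
Step 3: Dry density = 1959 / 1.09
Step 4: Dry density = 1797 kg/m^3

1797


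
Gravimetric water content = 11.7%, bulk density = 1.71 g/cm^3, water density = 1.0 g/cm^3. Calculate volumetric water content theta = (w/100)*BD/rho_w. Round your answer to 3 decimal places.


Step 1: theta = (w / 100) * BD / rho_w
Step 2: theta = (11.7 / 100) * 1.71 / 1.0
Step 3: theta = 0.117 * 1.71
Step 4: theta = 0.2

0.2


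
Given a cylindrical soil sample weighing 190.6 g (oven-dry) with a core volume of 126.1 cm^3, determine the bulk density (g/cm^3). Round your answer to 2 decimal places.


Step 1: Identify the formula: BD = dry mass / volume
Step 2: Substitute values: BD = 190.6 / 126.1
Step 3: BD = 1.51 g/cm^3

1.51


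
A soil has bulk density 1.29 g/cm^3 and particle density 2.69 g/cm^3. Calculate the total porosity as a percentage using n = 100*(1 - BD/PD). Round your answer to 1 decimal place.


Step 1: Formula: n = 100 * (1 - BD / PD)
Step 2: n = 100 * (1 - 1.29 / 2.69)
Step 3: n = 100 * (1 - 0.47955)
Step 4: n = 52.0%

52.0


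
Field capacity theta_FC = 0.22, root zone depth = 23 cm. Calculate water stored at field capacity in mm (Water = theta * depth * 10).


Step 1: Water (mm) = theta_FC * depth (cm) * 10
Step 2: Water = 0.22 * 23 * 10
Step 3: Water = 50.6 mm

50.6


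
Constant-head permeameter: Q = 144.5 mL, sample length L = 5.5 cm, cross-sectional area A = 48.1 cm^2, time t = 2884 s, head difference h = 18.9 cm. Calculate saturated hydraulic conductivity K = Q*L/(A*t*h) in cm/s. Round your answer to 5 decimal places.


Step 1: K = Q * L / (A * t * h)
Step 2: Numerator = 144.5 * 5.5 = 794.75
Step 3: Denominator = 48.1 * 2884 * 18.9 = 2621815.56
Step 4: K = 794.75 / 2621815.56 = 0.0003 cm/s

0.0003


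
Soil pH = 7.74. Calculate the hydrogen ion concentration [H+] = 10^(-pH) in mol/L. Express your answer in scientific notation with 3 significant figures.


Step 1: [H+] = 10^(-pH)
Step 2: [H+] = 10^(-7.74)
Step 3: [H+] = 1.82e-08 mol/L

1.82e-08


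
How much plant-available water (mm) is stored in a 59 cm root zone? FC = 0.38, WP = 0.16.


Step 1: Available water = (FC - WP) * depth * 10
Step 2: AW = (0.38 - 0.16) * 59 * 10
Step 3: AW = 0.22 * 59 * 10
Step 4: AW = 129.8 mm

129.8


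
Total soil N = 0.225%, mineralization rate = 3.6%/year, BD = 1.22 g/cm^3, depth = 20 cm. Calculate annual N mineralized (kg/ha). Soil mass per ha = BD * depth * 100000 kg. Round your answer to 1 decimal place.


Step 1: Soil mass per ha = BD * depth * 100000 = 1.22 * 20 * 100000 = 2440000 kg
Step 2: Total N pool = soil mass * N%/100 = 2440000 * 0.225/100 = 5490.0 kg/ha
Step 3: N mineralized = N pool * rate%/100 = 5490.0 * 3.6/100 = 197.6 kg/ha/yr

197.6


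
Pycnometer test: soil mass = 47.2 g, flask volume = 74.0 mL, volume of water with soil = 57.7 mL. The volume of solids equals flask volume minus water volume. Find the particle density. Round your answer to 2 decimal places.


Step 1: Volume of solids = flask volume - water volume with soil
Step 2: V_solids = 74.0 - 57.7 = 16.3 mL
Step 3: Particle density = mass / V_solids = 47.2 / 16.3 = 2.9 g/cm^3

2.9


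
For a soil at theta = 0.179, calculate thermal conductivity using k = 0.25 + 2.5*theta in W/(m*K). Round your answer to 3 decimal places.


Step 1: k = 0.25 + 2.5 * theta
Step 2: k = 0.25 + 2.5 * 0.179
Step 3: k = 0.25 + 0.448
Step 4: k = 0.698 W/(m*K)

0.698


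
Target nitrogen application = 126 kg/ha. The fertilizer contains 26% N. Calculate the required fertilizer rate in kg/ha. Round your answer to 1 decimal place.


Step 1: Fertilizer rate = target N / (N content / 100)
Step 2: Rate = 126 / (26 / 100)
Step 3: Rate = 126 / 0.26
Step 4: Rate = 484.6 kg/ha

484.6


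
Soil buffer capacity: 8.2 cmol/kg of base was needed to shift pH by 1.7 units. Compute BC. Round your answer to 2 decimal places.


Step 1: BC = change in base / change in pH
Step 2: BC = 8.2 / 1.7
Step 3: BC = 4.82 cmol/(kg*pH unit)

4.82


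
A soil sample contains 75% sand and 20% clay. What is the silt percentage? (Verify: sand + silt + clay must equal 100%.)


Step 1: sand + silt + clay = 100%
Step 2: silt = 100 - sand - clay
Step 3: silt = 100 - 75 - 20
Step 4: silt = 5%

5


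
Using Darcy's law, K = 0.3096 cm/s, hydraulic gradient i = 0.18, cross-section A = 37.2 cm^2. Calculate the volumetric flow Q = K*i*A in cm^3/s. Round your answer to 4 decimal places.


Step 1: Apply Darcy's law: Q = K * i * A
Step 2: Q = 0.3096 * 0.18 * 37.2
Step 3: Q = 2.0731 cm^3/s

2.0731


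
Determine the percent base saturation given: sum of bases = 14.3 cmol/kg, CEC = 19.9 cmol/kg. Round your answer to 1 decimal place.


Step 1: BS = 100 * (sum of bases) / CEC
Step 2: BS = 100 * 14.3 / 19.9
Step 3: BS = 71.9%

71.9


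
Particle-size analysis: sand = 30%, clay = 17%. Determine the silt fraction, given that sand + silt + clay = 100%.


Step 1: sand + silt + clay = 100%
Step 2: silt = 100 - sand - clay
Step 3: silt = 100 - 30 - 17
Step 4: silt = 53%

53


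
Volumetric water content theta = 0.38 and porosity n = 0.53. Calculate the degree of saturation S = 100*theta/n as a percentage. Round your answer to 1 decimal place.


Step 1: S = 100 * theta_v / n
Step 2: S = 100 * 0.38 / 0.53
Step 3: S = 71.7%

71.7


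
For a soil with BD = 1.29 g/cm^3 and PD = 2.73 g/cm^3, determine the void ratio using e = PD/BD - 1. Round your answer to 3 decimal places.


Step 1: e = PD / BD - 1
Step 2: e = 2.73 / 1.29 - 1
Step 3: e = 2.11628 - 1
Step 4: e = 1.116

1.116


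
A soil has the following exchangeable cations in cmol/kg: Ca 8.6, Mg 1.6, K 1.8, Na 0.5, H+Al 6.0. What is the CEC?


Step 1: CEC = Ca + Mg + K + Na + (H+Al)
Step 2: CEC = 8.6 + 1.6 + 1.8 + 0.5 + 6.0
Step 3: CEC = 18.5 cmol/kg

18.5


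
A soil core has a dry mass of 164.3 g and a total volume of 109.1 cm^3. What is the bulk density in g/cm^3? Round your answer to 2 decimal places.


Step 1: Identify the formula: BD = dry mass / volume
Step 2: Substitute values: BD = 164.3 / 109.1
Step 3: BD = 1.51 g/cm^3

1.51


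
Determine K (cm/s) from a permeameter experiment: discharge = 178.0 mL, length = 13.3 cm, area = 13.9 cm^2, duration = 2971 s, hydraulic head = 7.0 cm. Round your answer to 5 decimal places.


Step 1: K = Q * L / (A * t * h)
Step 2: Numerator = 178.0 * 13.3 = 2367.4
Step 3: Denominator = 13.9 * 2971 * 7.0 = 289078.3
Step 4: K = 2367.4 / 289078.3 = 0.00819 cm/s

0.00819


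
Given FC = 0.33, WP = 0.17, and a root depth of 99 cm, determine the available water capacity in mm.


Step 1: Available water = (FC - WP) * depth * 10
Step 2: AW = (0.33 - 0.17) * 99 * 10
Step 3: AW = 0.16 * 99 * 10
Step 4: AW = 158.4 mm

158.4


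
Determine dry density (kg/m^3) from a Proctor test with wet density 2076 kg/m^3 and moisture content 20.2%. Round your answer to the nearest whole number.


Step 1: Dry density = wet density / (1 + w/100)
Step 2: Dry density = 2076 / (1 + 20.2/100)
Step 3: Dry density = 2076 / 1.202
Step 4: Dry density = 1727 kg/m^3

1727


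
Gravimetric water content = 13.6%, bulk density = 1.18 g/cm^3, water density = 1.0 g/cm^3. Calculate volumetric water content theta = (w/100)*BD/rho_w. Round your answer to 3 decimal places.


Step 1: theta = (w / 100) * BD / rho_w
Step 2: theta = (13.6 / 100) * 1.18 / 1.0
Step 3: theta = 0.136 * 1.18
Step 4: theta = 0.16

0.16


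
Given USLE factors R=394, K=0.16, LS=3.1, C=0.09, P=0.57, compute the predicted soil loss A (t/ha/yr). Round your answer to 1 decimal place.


Step 1: A = R * K * LS * C * P
Step 2: R * K = 394 * 0.16 = 63.04
Step 3: (R*K) * LS = 63.04 * 3.1 = 195.424
Step 4: * C * P = 195.424 * 0.09 * 0.57 = 10.0
Step 5: A = 10.0 t/(ha*yr)

10.0


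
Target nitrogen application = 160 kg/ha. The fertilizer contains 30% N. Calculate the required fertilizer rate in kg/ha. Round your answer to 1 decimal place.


Step 1: Fertilizer rate = target N / (N content / 100)
Step 2: Rate = 160 / (30 / 100)
Step 3: Rate = 160 / 0.3
Step 4: Rate = 533.3 kg/ha

533.3


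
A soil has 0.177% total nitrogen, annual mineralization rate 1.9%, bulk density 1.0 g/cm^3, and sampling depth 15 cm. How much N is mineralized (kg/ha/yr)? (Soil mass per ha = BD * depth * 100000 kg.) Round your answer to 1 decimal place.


Step 1: Soil mass per ha = BD * depth * 100000 = 1.0 * 15 * 100000 = 1500000 kg
Step 2: Total N pool = soil mass * N%/100 = 1500000 * 0.177/100 = 2655.0 kg/ha
Step 3: N mineralized = N pool * rate%/100 = 2655.0 * 1.9/100 = 50.4 kg/ha/yr

50.4


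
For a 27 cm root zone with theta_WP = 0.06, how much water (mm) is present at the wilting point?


Step 1: Water (mm) = theta_WP * depth * 10
Step 2: Water = 0.06 * 27 * 10
Step 3: Water = 16.2 mm

16.2


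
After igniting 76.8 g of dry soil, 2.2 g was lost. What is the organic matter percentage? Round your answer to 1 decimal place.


Step 1: OM% = 100 * LOI / sample mass
Step 2: OM = 100 * 2.2 / 76.8
Step 3: OM = 2.9%

2.9


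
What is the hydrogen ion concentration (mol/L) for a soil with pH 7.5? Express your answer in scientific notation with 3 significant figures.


Step 1: [H+] = 10^(-pH)
Step 2: [H+] = 10^(-7.5)
Step 3: [H+] = 3.16e-08 mol/L

3.16e-08


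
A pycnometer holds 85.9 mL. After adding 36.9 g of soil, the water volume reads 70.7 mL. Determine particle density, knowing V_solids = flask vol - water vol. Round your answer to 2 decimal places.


Step 1: Volume of solids = flask volume - water volume with soil
Step 2: V_solids = 85.9 - 70.7 = 15.2 mL
Step 3: Particle density = mass / V_solids = 36.9 / 15.2 = 2.43 g/cm^3

2.43


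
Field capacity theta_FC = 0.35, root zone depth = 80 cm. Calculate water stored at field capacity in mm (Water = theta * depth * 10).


Step 1: Water (mm) = theta_FC * depth (cm) * 10
Step 2: Water = 0.35 * 80 * 10
Step 3: Water = 280.0 mm

280.0


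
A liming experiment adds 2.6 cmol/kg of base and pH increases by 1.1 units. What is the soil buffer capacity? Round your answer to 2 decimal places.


Step 1: BC = change in base / change in pH
Step 2: BC = 2.6 / 1.1
Step 3: BC = 2.36 cmol/(kg*pH unit)

2.36


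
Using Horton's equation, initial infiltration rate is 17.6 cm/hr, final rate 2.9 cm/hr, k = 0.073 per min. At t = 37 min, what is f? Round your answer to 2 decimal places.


Step 1: f = fc + (f0 - fc) * exp(-k * t)
Step 2: exp(-0.073 * 37) = 0.067138
Step 3: f = 2.9 + (17.6 - 2.9) * 0.067138
Step 4: f = 2.9 + 14.7 * 0.067138
Step 5: f = 3.89 cm/hr

3.89


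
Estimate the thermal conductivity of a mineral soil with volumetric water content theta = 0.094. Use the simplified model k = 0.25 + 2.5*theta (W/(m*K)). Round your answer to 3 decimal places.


Step 1: k = 0.25 + 2.5 * theta
Step 2: k = 0.25 + 2.5 * 0.094
Step 3: k = 0.25 + 0.235
Step 4: k = 0.485 W/(m*K)

0.485


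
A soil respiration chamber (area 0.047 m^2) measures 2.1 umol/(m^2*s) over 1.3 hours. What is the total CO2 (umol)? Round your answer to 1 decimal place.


Step 1: Convert time to seconds: 1.3 hr * 3600 = 4680.0 s
Step 2: Total = flux * area * time_s
Step 3: Total = 2.1 * 0.047 * 4680.0
Step 4: Total = 461.9 umol

461.9


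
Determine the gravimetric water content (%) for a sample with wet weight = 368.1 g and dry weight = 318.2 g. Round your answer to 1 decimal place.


Step 1: Water mass = wet - dry = 368.1 - 318.2 = 49.9 g
Step 2: w = 100 * water mass / dry mass
Step 3: w = 100 * 49.9 / 318.2 = 15.7%

15.7


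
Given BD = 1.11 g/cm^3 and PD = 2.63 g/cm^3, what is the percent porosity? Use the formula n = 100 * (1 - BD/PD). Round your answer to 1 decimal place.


Step 1: Formula: n = 100 * (1 - BD / PD)
Step 2: n = 100 * (1 - 1.11 / 2.63)
Step 3: n = 100 * (1 - 0.42205)
Step 4: n = 57.8%

57.8


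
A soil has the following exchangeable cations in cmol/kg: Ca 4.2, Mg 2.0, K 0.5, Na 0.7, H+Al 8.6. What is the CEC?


Step 1: CEC = Ca + Mg + K + Na + (H+Al)
Step 2: CEC = 4.2 + 2.0 + 0.5 + 0.7 + 8.6
Step 3: CEC = 16.0 cmol/kg

16.0


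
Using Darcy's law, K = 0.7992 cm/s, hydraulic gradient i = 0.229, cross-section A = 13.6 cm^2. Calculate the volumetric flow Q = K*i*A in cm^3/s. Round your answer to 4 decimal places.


Step 1: Apply Darcy's law: Q = K * i * A
Step 2: Q = 0.7992 * 0.229 * 13.6
Step 3: Q = 2.489 cm^3/s

2.489


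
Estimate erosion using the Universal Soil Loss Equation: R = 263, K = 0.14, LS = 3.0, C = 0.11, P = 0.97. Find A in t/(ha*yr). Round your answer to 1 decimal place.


Step 1: A = R * K * LS * C * P
Step 2: R * K = 263 * 0.14 = 36.82
Step 3: (R*K) * LS = 36.82 * 3.0 = 110.46
Step 4: * C * P = 110.46 * 0.11 * 0.97 = 11.8
Step 5: A = 11.8 t/(ha*yr)

11.8


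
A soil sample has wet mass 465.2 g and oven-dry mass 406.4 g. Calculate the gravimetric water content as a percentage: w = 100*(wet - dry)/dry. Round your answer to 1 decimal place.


Step 1: Water mass = wet - dry = 465.2 - 406.4 = 58.8 g
Step 2: w = 100 * water mass / dry mass
Step 3: w = 100 * 58.8 / 406.4 = 14.5%

14.5


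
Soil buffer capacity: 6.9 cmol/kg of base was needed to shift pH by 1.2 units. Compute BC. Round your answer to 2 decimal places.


Step 1: BC = change in base / change in pH
Step 2: BC = 6.9 / 1.2
Step 3: BC = 5.75 cmol/(kg*pH unit)

5.75


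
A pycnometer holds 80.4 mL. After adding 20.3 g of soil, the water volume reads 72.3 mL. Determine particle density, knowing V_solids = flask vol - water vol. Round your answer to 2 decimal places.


Step 1: Volume of solids = flask volume - water volume with soil
Step 2: V_solids = 80.4 - 72.3 = 8.1 mL
Step 3: Particle density = mass / V_solids = 20.3 / 8.1 = 2.51 g/cm^3

2.51


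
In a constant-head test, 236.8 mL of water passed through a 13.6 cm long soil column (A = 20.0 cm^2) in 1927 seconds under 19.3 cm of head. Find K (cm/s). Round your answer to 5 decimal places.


Step 1: K = Q * L / (A * t * h)
Step 2: Numerator = 236.8 * 13.6 = 3220.48
Step 3: Denominator = 20.0 * 1927 * 19.3 = 743822.0
Step 4: K = 3220.48 / 743822.0 = 0.00433 cm/s

0.00433


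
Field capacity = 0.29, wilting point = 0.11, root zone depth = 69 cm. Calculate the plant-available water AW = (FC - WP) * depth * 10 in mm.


Step 1: Available water = (FC - WP) * depth * 10
Step 2: AW = (0.29 - 0.11) * 69 * 10
Step 3: AW = 0.18 * 69 * 10
Step 4: AW = 124.2 mm

124.2


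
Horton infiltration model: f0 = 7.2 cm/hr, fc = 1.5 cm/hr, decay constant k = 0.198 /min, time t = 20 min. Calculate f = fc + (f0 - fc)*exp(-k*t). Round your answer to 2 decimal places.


Step 1: f = fc + (f0 - fc) * exp(-k * t)
Step 2: exp(-0.198 * 20) = 0.019063
Step 3: f = 1.5 + (7.2 - 1.5) * 0.019063
Step 4: f = 1.5 + 5.7 * 0.019063
Step 5: f = 1.61 cm/hr

1.61


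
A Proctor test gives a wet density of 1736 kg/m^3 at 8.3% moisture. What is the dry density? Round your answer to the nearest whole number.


Step 1: Dry density = wet density / (1 + w/100)
Step 2: Dry density = 1736 / (1 + 8.3/100)
Step 3: Dry density = 1736 / 1.083
Step 4: Dry density = 1603 kg/m^3

1603


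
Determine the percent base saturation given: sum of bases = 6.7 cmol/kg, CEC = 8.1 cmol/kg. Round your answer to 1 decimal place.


Step 1: BS = 100 * (sum of bases) / CEC
Step 2: BS = 100 * 6.7 / 8.1
Step 3: BS = 82.7%

82.7


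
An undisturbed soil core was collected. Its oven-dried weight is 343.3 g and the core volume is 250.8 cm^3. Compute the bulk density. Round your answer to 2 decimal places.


Step 1: Identify the formula: BD = dry mass / volume
Step 2: Substitute values: BD = 343.3 / 250.8
Step 3: BD = 1.37 g/cm^3

1.37


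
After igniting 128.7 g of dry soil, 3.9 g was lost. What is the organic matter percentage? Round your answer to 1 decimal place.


Step 1: OM% = 100 * LOI / sample mass
Step 2: OM = 100 * 3.9 / 128.7
Step 3: OM = 3.0%

3.0


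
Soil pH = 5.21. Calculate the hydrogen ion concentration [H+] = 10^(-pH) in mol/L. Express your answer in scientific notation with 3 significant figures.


Step 1: [H+] = 10^(-pH)
Step 2: [H+] = 10^(-5.21)
Step 3: [H+] = 6.17e-06 mol/L

6.17e-06


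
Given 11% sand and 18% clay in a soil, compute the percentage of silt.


Step 1: sand + silt + clay = 100%
Step 2: silt = 100 - sand - clay
Step 3: silt = 100 - 11 - 18
Step 4: silt = 71%

71


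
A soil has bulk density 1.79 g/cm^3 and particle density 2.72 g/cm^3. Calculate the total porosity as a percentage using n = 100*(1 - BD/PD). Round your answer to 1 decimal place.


Step 1: Formula: n = 100 * (1 - BD / PD)
Step 2: n = 100 * (1 - 1.79 / 2.72)
Step 3: n = 100 * (1 - 0.65809)
Step 4: n = 34.2%

34.2


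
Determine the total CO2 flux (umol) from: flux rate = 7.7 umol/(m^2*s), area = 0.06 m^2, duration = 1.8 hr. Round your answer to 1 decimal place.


Step 1: Convert time to seconds: 1.8 hr * 3600 = 6480.0 s
Step 2: Total = flux * area * time_s
Step 3: Total = 7.7 * 0.06 * 6480.0
Step 4: Total = 2993.8 umol

2993.8


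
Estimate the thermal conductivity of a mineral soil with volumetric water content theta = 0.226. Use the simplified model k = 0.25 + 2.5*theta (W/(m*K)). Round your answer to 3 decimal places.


Step 1: k = 0.25 + 2.5 * theta
Step 2: k = 0.25 + 2.5 * 0.226
Step 3: k = 0.25 + 0.565
Step 4: k = 0.815 W/(m*K)

0.815


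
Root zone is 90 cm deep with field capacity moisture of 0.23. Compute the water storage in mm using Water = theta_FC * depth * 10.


Step 1: Water (mm) = theta_FC * depth (cm) * 10
Step 2: Water = 0.23 * 90 * 10
Step 3: Water = 207.0 mm

207.0


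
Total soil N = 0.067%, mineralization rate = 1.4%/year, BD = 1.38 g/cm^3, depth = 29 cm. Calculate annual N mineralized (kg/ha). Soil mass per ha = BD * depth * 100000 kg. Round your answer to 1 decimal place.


Step 1: Soil mass per ha = BD * depth * 100000 = 1.38 * 29 * 100000 = 4002000 kg
Step 2: Total N pool = soil mass * N%/100 = 4002000 * 0.067/100 = 2681.34 kg/ha
Step 3: N mineralized = N pool * rate%/100 = 2681.34 * 1.4/100 = 37.5 kg/ha/yr

37.5


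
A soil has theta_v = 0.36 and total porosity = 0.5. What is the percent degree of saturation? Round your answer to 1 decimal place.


Step 1: S = 100 * theta_v / n
Step 2: S = 100 * 0.36 / 0.5
Step 3: S = 72.0%

72.0


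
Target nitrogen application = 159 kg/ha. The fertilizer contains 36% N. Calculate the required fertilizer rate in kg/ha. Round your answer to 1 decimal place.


Step 1: Fertilizer rate = target N / (N content / 100)
Step 2: Rate = 159 / (36 / 100)
Step 3: Rate = 159 / 0.36
Step 4: Rate = 441.7 kg/ha

441.7


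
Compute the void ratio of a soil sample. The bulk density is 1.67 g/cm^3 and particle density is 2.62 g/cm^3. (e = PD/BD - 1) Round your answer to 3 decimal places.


Step 1: e = PD / BD - 1
Step 2: e = 2.62 / 1.67 - 1
Step 3: e = 1.56886 - 1
Step 4: e = 0.569

0.569


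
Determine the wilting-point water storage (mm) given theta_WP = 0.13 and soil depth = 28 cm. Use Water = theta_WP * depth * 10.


Step 1: Water (mm) = theta_WP * depth * 10
Step 2: Water = 0.13 * 28 * 10
Step 3: Water = 36.4 mm

36.4


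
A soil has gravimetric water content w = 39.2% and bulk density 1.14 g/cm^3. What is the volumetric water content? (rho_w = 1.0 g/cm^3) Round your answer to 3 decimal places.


Step 1: theta = (w / 100) * BD / rho_w
Step 2: theta = (39.2 / 100) * 1.14 / 1.0
Step 3: theta = 0.392 * 1.14
Step 4: theta = 0.447

0.447


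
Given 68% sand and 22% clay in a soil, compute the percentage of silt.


Step 1: sand + silt + clay = 100%
Step 2: silt = 100 - sand - clay
Step 3: silt = 100 - 68 - 22
Step 4: silt = 10%

10


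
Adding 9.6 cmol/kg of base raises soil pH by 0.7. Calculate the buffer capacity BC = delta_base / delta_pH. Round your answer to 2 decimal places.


Step 1: BC = change in base / change in pH
Step 2: BC = 9.6 / 0.7
Step 3: BC = 13.71 cmol/(kg*pH unit)

13.71


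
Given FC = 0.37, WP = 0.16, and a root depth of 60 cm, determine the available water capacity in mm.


Step 1: Available water = (FC - WP) * depth * 10
Step 2: AW = (0.37 - 0.16) * 60 * 10
Step 3: AW = 0.21 * 60 * 10
Step 4: AW = 126.0 mm

126.0


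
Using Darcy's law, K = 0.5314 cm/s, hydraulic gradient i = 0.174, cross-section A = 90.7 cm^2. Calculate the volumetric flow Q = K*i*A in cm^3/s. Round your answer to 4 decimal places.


Step 1: Apply Darcy's law: Q = K * i * A
Step 2: Q = 0.5314 * 0.174 * 90.7
Step 3: Q = 8.3864 cm^3/s

8.3864


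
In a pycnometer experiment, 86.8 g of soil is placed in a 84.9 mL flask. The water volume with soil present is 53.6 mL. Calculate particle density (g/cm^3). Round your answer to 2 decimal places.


Step 1: Volume of solids = flask volume - water volume with soil
Step 2: V_solids = 84.9 - 53.6 = 31.3 mL
Step 3: Particle density = mass / V_solids = 86.8 / 31.3 = 2.77 g/cm^3

2.77


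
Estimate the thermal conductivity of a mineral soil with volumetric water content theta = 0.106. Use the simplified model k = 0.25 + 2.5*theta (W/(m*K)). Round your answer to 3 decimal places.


Step 1: k = 0.25 + 2.5 * theta
Step 2: k = 0.25 + 2.5 * 0.106
Step 3: k = 0.25 + 0.265
Step 4: k = 0.515 W/(m*K)

0.515


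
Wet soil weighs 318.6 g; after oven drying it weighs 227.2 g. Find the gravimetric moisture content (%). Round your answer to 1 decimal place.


Step 1: Water mass = wet - dry = 318.6 - 227.2 = 91.4 g
Step 2: w = 100 * water mass / dry mass
Step 3: w = 100 * 91.4 / 227.2 = 40.2%

40.2


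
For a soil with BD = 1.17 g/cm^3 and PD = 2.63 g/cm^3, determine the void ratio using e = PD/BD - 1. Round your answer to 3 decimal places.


Step 1: e = PD / BD - 1
Step 2: e = 2.63 / 1.17 - 1
Step 3: e = 2.24786 - 1
Step 4: e = 1.248

1.248


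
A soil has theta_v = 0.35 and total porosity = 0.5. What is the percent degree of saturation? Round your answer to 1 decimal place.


Step 1: S = 100 * theta_v / n
Step 2: S = 100 * 0.35 / 0.5
Step 3: S = 70.0%

70.0


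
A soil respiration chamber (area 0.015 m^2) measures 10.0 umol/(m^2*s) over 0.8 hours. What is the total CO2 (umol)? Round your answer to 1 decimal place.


Step 1: Convert time to seconds: 0.8 hr * 3600 = 2880.0 s
Step 2: Total = flux * area * time_s
Step 3: Total = 10.0 * 0.015 * 2880.0
Step 4: Total = 432.0 umol

432.0


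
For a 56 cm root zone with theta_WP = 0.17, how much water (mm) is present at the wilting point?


Step 1: Water (mm) = theta_WP * depth * 10
Step 2: Water = 0.17 * 56 * 10
Step 3: Water = 95.2 mm

95.2


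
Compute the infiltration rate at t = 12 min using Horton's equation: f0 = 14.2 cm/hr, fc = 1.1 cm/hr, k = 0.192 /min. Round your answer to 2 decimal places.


Step 1: f = fc + (f0 - fc) * exp(-k * t)
Step 2: exp(-0.192 * 12) = 0.099859
Step 3: f = 1.1 + (14.2 - 1.1) * 0.099859
Step 4: f = 1.1 + 13.1 * 0.099859
Step 5: f = 2.41 cm/hr

2.41
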